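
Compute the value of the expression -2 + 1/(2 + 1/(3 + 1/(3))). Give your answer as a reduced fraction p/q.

a_0 = -2: -2/1
a_1 = 2: -3/2
a_2 = 3: -11/7
a_3 = 3: -36/23

-36/23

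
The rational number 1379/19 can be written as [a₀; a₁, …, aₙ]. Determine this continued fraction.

[72; 1, 1, 2, 1, 2]

1379 ÷ 19 → quotient 72, remainder 11
19 ÷ 11 → quotient 1, remainder 8
11 ÷ 8 → quotient 1, remainder 3
8 ÷ 3 → quotient 2, remainder 2
3 ÷ 2 → quotient 1, remainder 1
2 ÷ 1 → quotient 2, remainder 0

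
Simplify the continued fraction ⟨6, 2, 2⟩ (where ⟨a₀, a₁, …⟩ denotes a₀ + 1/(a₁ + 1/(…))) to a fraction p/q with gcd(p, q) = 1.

32/5

Collapse the nested fraction from the inside out:
Start with 2.
2 + 1/(2/1) = 2 + 1/2 = 5/2
6 + 1/(5/2) = 6 + 2/5 = 32/5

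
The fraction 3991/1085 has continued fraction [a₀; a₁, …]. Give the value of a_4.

3991 = 3·1085 + 736, so a_0 = 3
1085 = 1·736 + 349, so a_1 = 1
736 = 2·349 + 38, so a_2 = 2
349 = 9·38 + 7, so a_3 = 9
38 = 5·7 + 3, so a_4 = 5

5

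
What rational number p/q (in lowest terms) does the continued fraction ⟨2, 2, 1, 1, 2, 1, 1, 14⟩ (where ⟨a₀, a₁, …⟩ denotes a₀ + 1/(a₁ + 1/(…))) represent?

1079/452

Start with 14.
1 + 1/(14/1) = 1 + 1/14 = 15/14
1 + 1/(15/14) = 1 + 14/15 = 29/15
2 + 1/(29/15) = 2 + 15/29 = 73/29
1 + 1/(73/29) = 1 + 29/73 = 102/73
1 + 1/(102/73) = 1 + 73/102 = 175/102
2 + 1/(175/102) = 2 + 102/175 = 452/175
2 + 1/(452/175) = 2 + 175/452 = 1079/452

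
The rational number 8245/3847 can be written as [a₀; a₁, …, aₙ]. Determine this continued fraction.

[2; 6, 1, 54, 10]

Repeatedly divide and take the remainder:
⌊8245/3847⌋ = 2, remainder 551
⌊3847/551⌋ = 6, remainder 541
⌊551/541⌋ = 1, remainder 10
⌊541/10⌋ = 54, remainder 1
⌊10/1⌋ = 10, remainder 0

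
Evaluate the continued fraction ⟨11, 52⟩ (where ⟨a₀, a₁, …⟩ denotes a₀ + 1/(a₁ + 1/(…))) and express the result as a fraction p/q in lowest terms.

573/52

Start with 52.
11 + 1/(52/1) = 11 + 1/52 = 573/52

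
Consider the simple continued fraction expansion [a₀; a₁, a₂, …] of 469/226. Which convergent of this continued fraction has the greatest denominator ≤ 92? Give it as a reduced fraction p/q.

List convergents until the denominator exceeds the bound:
a_0 = 2: 2/1  (≤ bound)
a_1 = 13: 27/13  (≤ bound)
a_2 = 3: 83/40  (≤ bound)
a_3 = 2: 193/93  (> 92, stop)

83/40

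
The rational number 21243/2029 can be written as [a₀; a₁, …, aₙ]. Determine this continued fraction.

⌊21243/2029⌋ = 10, remainder 953
⌊2029/953⌋ = 2, remainder 123
⌊953/123⌋ = 7, remainder 92
⌊123/92⌋ = 1, remainder 31
⌊92/31⌋ = 2, remainder 30
⌊31/30⌋ = 1, remainder 1
⌊30/1⌋ = 30, remainder 0

[10; 2, 7, 1, 2, 1, 30]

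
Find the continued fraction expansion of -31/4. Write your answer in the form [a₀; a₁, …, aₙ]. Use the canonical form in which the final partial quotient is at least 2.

Apply division with remainder until the remainder is 0:
⌊-31/4⌋ = -8, remainder 1
⌊4/1⌋ = 4, remainder 0

[-8; 4]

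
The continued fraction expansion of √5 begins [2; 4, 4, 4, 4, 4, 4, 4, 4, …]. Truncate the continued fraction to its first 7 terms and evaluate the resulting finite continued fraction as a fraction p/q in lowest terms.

Build up convergents one term at a time:
a_0 = 2: 2/1
a_1 = 4: 9/4
a_2 = 4: 38/17
a_3 = 4: 161/72
a_4 = 4: 682/305
a_5 = 4: 2889/1292
a_6 = 4: 12238/5473

12238/5473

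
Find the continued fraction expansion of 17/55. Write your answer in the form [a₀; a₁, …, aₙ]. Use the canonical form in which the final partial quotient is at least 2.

⌊17/55⌋ = 0, remainder 17
⌊55/17⌋ = 3, remainder 4
⌊17/4⌋ = 4, remainder 1
⌊4/1⌋ = 4, remainder 0

[0; 3, 4, 4]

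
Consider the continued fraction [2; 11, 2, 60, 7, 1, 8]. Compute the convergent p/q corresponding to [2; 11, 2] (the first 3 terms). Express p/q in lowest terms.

Start with 2.
11 + 1/(2/1) = 11 + 1/2 = 23/2
2 + 1/(23/2) = 2 + 2/23 = 48/23

48/23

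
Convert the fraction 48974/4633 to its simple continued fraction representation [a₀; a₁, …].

Apply division with remainder until the remainder is 0:
48974 ÷ 4633 → quotient 10, remainder 2644
4633 ÷ 2644 → quotient 1, remainder 1989
2644 ÷ 1989 → quotient 1, remainder 655
1989 ÷ 655 → quotient 3, remainder 24
655 ÷ 24 → quotient 27, remainder 7
24 ÷ 7 → quotient 3, remainder 3
7 ÷ 3 → quotient 2, remainder 1
3 ÷ 1 → quotient 3, remainder 0

[10; 1, 1, 3, 27, 3, 2, 3]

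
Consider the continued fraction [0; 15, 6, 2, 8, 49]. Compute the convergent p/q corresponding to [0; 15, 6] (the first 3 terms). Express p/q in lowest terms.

6/91

Use the convergent recurrence hₖ = aₖ·hₖ₋₁ + hₖ₋₂ (and likewise for the denominators kₖ):
a_0 = 0: 0/1
a_1 = 15: 1/15
a_2 = 6: 6/91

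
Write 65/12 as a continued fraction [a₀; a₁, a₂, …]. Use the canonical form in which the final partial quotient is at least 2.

65 = 5·12 + 5, so a_0 = 5
12 = 2·5 + 2, so a_1 = 2
5 = 2·2 + 1, so a_2 = 2
2 = 2·1 + 0, so a_3 = 2

[5; 2, 2, 2]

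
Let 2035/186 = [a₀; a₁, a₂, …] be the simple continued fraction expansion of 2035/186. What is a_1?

⌊2035/186⌋ = 10, remainder 175
⌊186/175⌋ = 1, remainder 11

1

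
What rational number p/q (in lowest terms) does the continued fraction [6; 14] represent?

85/14

a_0 = 6: 6/1
a_1 = 14: 85/14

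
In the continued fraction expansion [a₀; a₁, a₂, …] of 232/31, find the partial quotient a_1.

Apply division with remainder until the remainder is 0:
232 ÷ 31 → quotient 7, remainder 15
31 ÷ 15 → quotient 2, remainder 1

2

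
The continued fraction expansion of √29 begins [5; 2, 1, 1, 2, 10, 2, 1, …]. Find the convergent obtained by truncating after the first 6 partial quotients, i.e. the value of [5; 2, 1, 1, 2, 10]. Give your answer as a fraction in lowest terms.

Collapse the nested fraction from the inside out:
Start with 10.
2 + 1/(10/1) = 2 + 1/10 = 21/10
1 + 1/(21/10) = 1 + 10/21 = 31/21
1 + 1/(31/21) = 1 + 21/31 = 52/31
2 + 1/(52/31) = 2 + 31/52 = 135/52
5 + 1/(135/52) = 5 + 52/135 = 727/135

727/135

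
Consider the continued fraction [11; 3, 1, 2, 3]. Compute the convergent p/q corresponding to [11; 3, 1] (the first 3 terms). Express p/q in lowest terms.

45/4

Use the convergent recurrence hₖ = aₖ·hₖ₋₁ + hₖ₋₂ (and likewise for the denominators kₖ):
a_0 = 11: 11/1
a_1 = 3: 34/3
a_2 = 1: 45/4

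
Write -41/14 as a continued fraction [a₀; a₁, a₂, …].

-41 = -3·14 + 1, so a_0 = -3
14 = 14·1 + 0, so a_1 = 14

[-3; 14]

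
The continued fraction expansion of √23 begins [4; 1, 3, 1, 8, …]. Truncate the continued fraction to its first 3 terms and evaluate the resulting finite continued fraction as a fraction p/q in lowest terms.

19/4

Work from the innermost term outward:
Start with 3.
1 + 1/(3/1) = 1 + 1/3 = 4/3
4 + 1/(4/3) = 4 + 3/4 = 19/4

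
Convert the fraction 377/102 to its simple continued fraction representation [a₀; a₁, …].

⌊377/102⌋ = 3, remainder 71
⌊102/71⌋ = 1, remainder 31
⌊71/31⌋ = 2, remainder 9
⌊31/9⌋ = 3, remainder 4
⌊9/4⌋ = 2, remainder 1
⌊4/1⌋ = 4, remainder 0

[3; 1, 2, 3, 2, 4]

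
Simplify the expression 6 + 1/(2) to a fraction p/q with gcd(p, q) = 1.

Start with 2.
6 + 1/(2/1) = 6 + 1/2 = 13/2

13/2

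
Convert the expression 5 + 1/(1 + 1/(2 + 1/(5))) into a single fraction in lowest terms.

91/16

Start with 5.
2 + 1/(5/1) = 2 + 1/5 = 11/5
1 + 1/(11/5) = 1 + 5/11 = 16/11
5 + 1/(16/11) = 5 + 11/16 = 91/16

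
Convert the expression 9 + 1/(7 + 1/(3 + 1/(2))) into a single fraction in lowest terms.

466/51

Start with 2.
3 + 1/(2/1) = 3 + 1/2 = 7/2
7 + 1/(7/2) = 7 + 2/7 = 51/7
9 + 1/(51/7) = 9 + 7/51 = 466/51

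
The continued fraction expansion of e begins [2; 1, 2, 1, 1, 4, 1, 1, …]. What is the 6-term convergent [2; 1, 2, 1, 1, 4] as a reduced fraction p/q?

Start with 4.
1 + 1/(4/1) = 1 + 1/4 = 5/4
1 + 1/(5/4) = 1 + 4/5 = 9/5
2 + 1/(9/5) = 2 + 5/9 = 23/9
1 + 1/(23/9) = 1 + 9/23 = 32/23
2 + 1/(32/23) = 2 + 23/32 = 87/32

87/32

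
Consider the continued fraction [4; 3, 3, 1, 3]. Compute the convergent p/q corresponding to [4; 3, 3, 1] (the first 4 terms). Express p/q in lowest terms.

Compute successive convergents:
a_0 = 4: 4/1
a_1 = 3: 13/3
a_2 = 3: 43/10
a_3 = 1: 56/13

56/13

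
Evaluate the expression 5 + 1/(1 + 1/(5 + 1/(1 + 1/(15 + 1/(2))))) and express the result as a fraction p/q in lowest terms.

1341/229

Collapse the nested fraction from the inside out:
Start with 2.
15 + 1/(2/1) = 15 + 1/2 = 31/2
1 + 1/(31/2) = 1 + 2/31 = 33/31
5 + 1/(33/31) = 5 + 31/33 = 196/33
1 + 1/(196/33) = 1 + 33/196 = 229/196
5 + 1/(229/196) = 5 + 196/229 = 1341/229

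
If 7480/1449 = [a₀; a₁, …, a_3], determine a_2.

6

⌊7480/1449⌋ = 5, remainder 235
⌊1449/235⌋ = 6, remainder 39
⌊235/39⌋ = 6, remainder 1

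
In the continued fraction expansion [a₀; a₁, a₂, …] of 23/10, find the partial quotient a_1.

3

Apply division with remainder until the remainder is 0:
23 ÷ 10 → quotient 2, remainder 3
10 ÷ 3 → quotient 3, remainder 1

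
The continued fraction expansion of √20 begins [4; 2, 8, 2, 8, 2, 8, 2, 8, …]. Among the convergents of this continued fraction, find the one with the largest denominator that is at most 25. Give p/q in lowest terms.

List convergents until the denominator exceeds the bound:
a_0 = 4: 4/1  (≤ bound)
a_1 = 2: 9/2  (≤ bound)
a_2 = 8: 76/17  (≤ bound)
a_3 = 2: 161/36  (> 25, stop)

76/17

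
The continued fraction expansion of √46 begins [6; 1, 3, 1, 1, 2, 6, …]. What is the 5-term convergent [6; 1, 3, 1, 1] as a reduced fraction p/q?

Start with 1.
1 + 1/(1/1) = 1 + 1/1 = 2/1
3 + 1/(2/1) = 3 + 1/2 = 7/2
1 + 1/(7/2) = 1 + 2/7 = 9/7
6 + 1/(9/7) = 6 + 7/9 = 61/9

61/9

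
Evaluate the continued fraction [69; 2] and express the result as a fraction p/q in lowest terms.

139/2

Start with 2.
69 + 1/(2/1) = 69 + 1/2 = 139/2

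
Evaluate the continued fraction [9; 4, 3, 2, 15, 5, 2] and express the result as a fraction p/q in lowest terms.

Start with 2.
5 + 1/(2/1) = 5 + 1/2 = 11/2
15 + 1/(11/2) = 15 + 2/11 = 167/11
2 + 1/(167/11) = 2 + 11/167 = 345/167
3 + 1/(345/167) = 3 + 167/345 = 1202/345
4 + 1/(1202/345) = 4 + 345/1202 = 5153/1202
9 + 1/(5153/1202) = 9 + 1202/5153 = 47579/5153

47579/5153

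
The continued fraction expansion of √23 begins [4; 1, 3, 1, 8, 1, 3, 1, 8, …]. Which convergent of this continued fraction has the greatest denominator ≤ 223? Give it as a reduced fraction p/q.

a_0 = 4: 4/1  (≤ bound)
a_1 = 1: 5/1  (≤ bound)
a_2 = 3: 19/4  (≤ bound)
a_3 = 1: 24/5  (≤ bound)
a_4 = 8: 211/44  (≤ bound)
a_5 = 1: 235/49  (≤ bound)
a_6 = 3: 916/191  (≤ bound)
a_7 = 1: 1151/240  (> 223, stop)

916/191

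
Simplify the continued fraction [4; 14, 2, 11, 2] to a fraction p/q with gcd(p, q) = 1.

2828/695

Start with 2.
11 + 1/(2/1) = 11 + 1/2 = 23/2
2 + 1/(23/2) = 2 + 2/23 = 48/23
14 + 1/(48/23) = 14 + 23/48 = 695/48
4 + 1/(695/48) = 4 + 48/695 = 2828/695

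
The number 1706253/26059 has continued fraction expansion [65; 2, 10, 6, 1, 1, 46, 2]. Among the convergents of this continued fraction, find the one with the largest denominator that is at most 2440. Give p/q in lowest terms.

18137/277

List convergents until the denominator exceeds the bound:
a_0 = 65: 65/1  (≤ bound)
a_1 = 2: 131/2  (≤ bound)
a_2 = 10: 1375/21  (≤ bound)
a_3 = 6: 8381/128  (≤ bound)
a_4 = 1: 9756/149  (≤ bound)
a_5 = 1: 18137/277  (≤ bound)
a_6 = 46: 844058/12891  (> 2440, stop)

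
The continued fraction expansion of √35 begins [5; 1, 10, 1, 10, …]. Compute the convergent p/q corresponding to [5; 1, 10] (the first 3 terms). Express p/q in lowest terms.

Start with 10.
1 + 1/(10/1) = 1 + 1/10 = 11/10
5 + 1/(11/10) = 5 + 10/11 = 65/11

65/11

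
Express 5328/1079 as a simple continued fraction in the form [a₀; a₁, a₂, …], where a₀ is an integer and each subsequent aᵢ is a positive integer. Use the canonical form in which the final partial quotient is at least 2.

Repeatedly divide and take the remainder:
5328 = 4·1079 + 1012, so a_0 = 4
1079 = 1·1012 + 67, so a_1 = 1
1012 = 15·67 + 7, so a_2 = 15
67 = 9·7 + 4, so a_3 = 9
7 = 1·4 + 3, so a_4 = 1
4 = 1·3 + 1, so a_5 = 1
3 = 3·1 + 0, so a_6 = 3

[4; 1, 15, 9, 1, 1, 3]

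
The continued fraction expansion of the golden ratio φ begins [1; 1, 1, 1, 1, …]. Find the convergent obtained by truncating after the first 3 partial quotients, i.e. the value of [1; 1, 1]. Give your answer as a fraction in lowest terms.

Start with 1.
1 + 1/(1/1) = 1 + 1/1 = 2/1
1 + 1/(2/1) = 1 + 1/2 = 3/2

3/2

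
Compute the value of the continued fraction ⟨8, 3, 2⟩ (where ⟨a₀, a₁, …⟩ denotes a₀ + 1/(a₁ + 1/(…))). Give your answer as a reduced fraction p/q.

Start with 2.
3 + 1/(2/1) = 3 + 1/2 = 7/2
8 + 1/(7/2) = 8 + 2/7 = 58/7

58/7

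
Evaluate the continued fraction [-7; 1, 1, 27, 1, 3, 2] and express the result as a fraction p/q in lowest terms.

-3304/509

Starting at the tail and folding back:
Start with 2.
3 + 1/(2/1) = 3 + 1/2 = 7/2
1 + 1/(7/2) = 1 + 2/7 = 9/7
27 + 1/(9/7) = 27 + 7/9 = 250/9
1 + 1/(250/9) = 1 + 9/250 = 259/250
1 + 1/(259/250) = 1 + 250/259 = 509/259
-7 + 1/(509/259) = -7 + 259/509 = -3304/509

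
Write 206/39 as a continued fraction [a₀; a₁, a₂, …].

[5; 3, 1, 1, 5]

Run the Euclidean algorithm, recording each quotient:
206 = 5·39 + 11, so a_0 = 5
39 = 3·11 + 6, so a_1 = 3
11 = 1·6 + 5, so a_2 = 1
6 = 1·5 + 1, so a_3 = 1
5 = 5·1 + 0, so a_4 = 5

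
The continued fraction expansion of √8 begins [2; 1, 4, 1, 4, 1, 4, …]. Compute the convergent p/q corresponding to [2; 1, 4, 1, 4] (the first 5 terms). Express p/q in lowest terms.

82/29

Build up convergents one term at a time:
a_0 = 2: 2/1
a_1 = 1: 3/1
a_2 = 4: 14/5
a_3 = 1: 17/6
a_4 = 4: 82/29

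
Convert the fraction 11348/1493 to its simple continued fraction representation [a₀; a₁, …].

Repeatedly divide and take the remainder:
11348 ÷ 1493 → quotient 7, remainder 897
1493 ÷ 897 → quotient 1, remainder 596
897 ÷ 596 → quotient 1, remainder 301
596 ÷ 301 → quotient 1, remainder 295
301 ÷ 295 → quotient 1, remainder 6
295 ÷ 6 → quotient 49, remainder 1
6 ÷ 1 → quotient 6, remainder 0

[7; 1, 1, 1, 1, 49, 6]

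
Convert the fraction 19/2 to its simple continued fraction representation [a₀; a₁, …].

⌊19/2⌋ = 9, remainder 1
⌊2/1⌋ = 2, remainder 0

[9; 2]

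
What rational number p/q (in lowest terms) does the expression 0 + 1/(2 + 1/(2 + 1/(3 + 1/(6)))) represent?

Build up convergents one term at a time:
a_0 = 0: 0/1
a_1 = 2: 1/2
a_2 = 2: 2/5
a_3 = 3: 7/17
a_4 = 6: 44/107

44/107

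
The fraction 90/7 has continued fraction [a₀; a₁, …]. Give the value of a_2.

90 = 12·7 + 6, so a_0 = 12
7 = 1·6 + 1, so a_1 = 1
6 = 6·1 + 0, so a_2 = 6

6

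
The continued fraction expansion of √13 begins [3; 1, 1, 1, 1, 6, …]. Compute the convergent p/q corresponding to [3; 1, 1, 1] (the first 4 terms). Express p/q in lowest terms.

11/3

a_0 = 3: 3/1
a_1 = 1: 4/1
a_2 = 1: 7/2
a_3 = 1: 11/3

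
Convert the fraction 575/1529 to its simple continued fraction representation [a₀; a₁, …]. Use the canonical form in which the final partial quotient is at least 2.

[0; 2, 1, 1, 1, 14, 13]

Run the Euclidean algorithm, recording each quotient:
575 = 0·1529 + 575, so a_0 = 0
1529 = 2·575 + 379, so a_1 = 2
575 = 1·379 + 196, so a_2 = 1
379 = 1·196 + 183, so a_3 = 1
196 = 1·183 + 13, so a_4 = 1
183 = 14·13 + 1, so a_5 = 14
13 = 13·1 + 0, so a_6 = 13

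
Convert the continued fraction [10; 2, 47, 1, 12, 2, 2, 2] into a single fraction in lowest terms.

Compute successive convergents:
a_0 = 10: 10/1
a_1 = 2: 21/2
a_2 = 47: 997/95
a_3 = 1: 1018/97
a_4 = 12: 13213/1259
a_5 = 2: 27444/2615
a_6 = 2: 68101/6489
a_7 = 2: 163646/15593

163646/15593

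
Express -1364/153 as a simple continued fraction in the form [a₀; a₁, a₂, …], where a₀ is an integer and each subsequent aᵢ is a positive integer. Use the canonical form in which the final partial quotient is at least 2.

[-9; 11, 1, 3, 3]

⌊-1364/153⌋ = -9, remainder 13
⌊153/13⌋ = 11, remainder 10
⌊13/10⌋ = 1, remainder 3
⌊10/3⌋ = 3, remainder 1
⌊3/1⌋ = 3, remainder 0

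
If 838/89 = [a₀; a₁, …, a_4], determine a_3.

Run the Euclidean algorithm, recording each quotient:
838 ÷ 89 → quotient 9, remainder 37
89 ÷ 37 → quotient 2, remainder 15
37 ÷ 15 → quotient 2, remainder 7
15 ÷ 7 → quotient 2, remainder 1

2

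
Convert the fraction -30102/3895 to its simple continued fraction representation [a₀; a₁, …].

[-8; 3, 1, 2, 7, 5, 1, 7]

⌊-30102/3895⌋ = -8, remainder 1058
⌊3895/1058⌋ = 3, remainder 721
⌊1058/721⌋ = 1, remainder 337
⌊721/337⌋ = 2, remainder 47
⌊337/47⌋ = 7, remainder 8
⌊47/8⌋ = 5, remainder 7
⌊8/7⌋ = 1, remainder 1
⌊7/1⌋ = 7, remainder 0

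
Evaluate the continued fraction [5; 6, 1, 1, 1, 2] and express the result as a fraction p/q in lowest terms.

273/53

Work from the innermost term outward:
Start with 2.
1 + 1/(2/1) = 1 + 1/2 = 3/2
1 + 1/(3/2) = 1 + 2/3 = 5/3
1 + 1/(5/3) = 1 + 3/5 = 8/5
6 + 1/(8/5) = 6 + 5/8 = 53/8
5 + 1/(53/8) = 5 + 8/53 = 273/53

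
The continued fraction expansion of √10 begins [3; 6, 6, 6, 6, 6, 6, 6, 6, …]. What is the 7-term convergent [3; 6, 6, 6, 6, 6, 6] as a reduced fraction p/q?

168717/53353

Use the convergent recurrence hₖ = aₖ·hₖ₋₁ + hₖ₋₂ (and likewise for the denominators kₖ):
a_0 = 3: 3/1
a_1 = 6: 19/6
a_2 = 6: 117/37
a_3 = 6: 721/228
a_4 = 6: 4443/1405
a_5 = 6: 27379/8658
a_6 = 6: 168717/53353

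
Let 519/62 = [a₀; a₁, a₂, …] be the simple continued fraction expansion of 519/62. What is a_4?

3

519 ÷ 62 → quotient 8, remainder 23
62 ÷ 23 → quotient 2, remainder 16
23 ÷ 16 → quotient 1, remainder 7
16 ÷ 7 → quotient 2, remainder 2
7 ÷ 2 → quotient 3, remainder 1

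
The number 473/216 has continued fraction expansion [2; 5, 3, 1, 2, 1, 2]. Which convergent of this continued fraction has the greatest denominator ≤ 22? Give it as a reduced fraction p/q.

List convergents until the denominator exceeds the bound:
a_0 = 2: 2/1  (≤ bound)
a_1 = 5: 11/5  (≤ bound)
a_2 = 3: 35/16  (≤ bound)
a_3 = 1: 46/21  (≤ bound)
a_4 = 2: 127/58  (> 22, stop)

46/21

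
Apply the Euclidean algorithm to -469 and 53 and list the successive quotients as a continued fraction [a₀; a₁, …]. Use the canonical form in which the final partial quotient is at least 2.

⌊-469/53⌋ = -9, remainder 8
⌊53/8⌋ = 6, remainder 5
⌊8/5⌋ = 1, remainder 3
⌊5/3⌋ = 1, remainder 2
⌊3/2⌋ = 1, remainder 1
⌊2/1⌋ = 2, remainder 0

[-9; 6, 1, 1, 1, 2]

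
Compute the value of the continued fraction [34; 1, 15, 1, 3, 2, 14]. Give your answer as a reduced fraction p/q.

76205/2181

Build up convergents one term at a time:
a_0 = 34: 34/1
a_1 = 1: 35/1
a_2 = 15: 559/16
a_3 = 1: 594/17
a_4 = 3: 2341/67
a_5 = 2: 5276/151
a_6 = 14: 76205/2181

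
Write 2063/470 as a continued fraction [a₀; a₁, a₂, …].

2063 = 4·470 + 183, so a_0 = 4
470 = 2·183 + 104, so a_1 = 2
183 = 1·104 + 79, so a_2 = 1
104 = 1·79 + 25, so a_3 = 1
79 = 3·25 + 4, so a_4 = 3
25 = 6·4 + 1, so a_5 = 6
4 = 4·1 + 0, so a_6 = 4

[4; 2, 1, 1, 3, 6, 4]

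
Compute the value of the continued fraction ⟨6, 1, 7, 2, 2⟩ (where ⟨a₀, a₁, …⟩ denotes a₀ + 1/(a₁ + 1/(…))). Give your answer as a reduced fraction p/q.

Start with 2.
2 + 1/(2/1) = 2 + 1/2 = 5/2
7 + 1/(5/2) = 7 + 2/5 = 37/5
1 + 1/(37/5) = 1 + 5/37 = 42/37
6 + 1/(42/37) = 6 + 37/42 = 289/42

289/42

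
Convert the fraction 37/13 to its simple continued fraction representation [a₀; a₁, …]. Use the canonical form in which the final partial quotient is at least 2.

[2; 1, 5, 2]

Run the Euclidean algorithm, recording each quotient:
37 = 2·13 + 11, so a_0 = 2
13 = 1·11 + 2, so a_1 = 1
11 = 5·2 + 1, so a_2 = 5
2 = 2·1 + 0, so a_3 = 2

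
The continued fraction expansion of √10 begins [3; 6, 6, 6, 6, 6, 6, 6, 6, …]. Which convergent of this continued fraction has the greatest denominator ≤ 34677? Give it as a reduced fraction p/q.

27379/8658

List convergents until the denominator exceeds the bound:
a_0 = 3: 3/1  (≤ bound)
a_1 = 6: 19/6  (≤ bound)
a_2 = 6: 117/37  (≤ bound)
a_3 = 6: 721/228  (≤ bound)
a_4 = 6: 4443/1405  (≤ bound)
a_5 = 6: 27379/8658  (≤ bound)
a_6 = 6: 168717/53353  (> 34677, stop)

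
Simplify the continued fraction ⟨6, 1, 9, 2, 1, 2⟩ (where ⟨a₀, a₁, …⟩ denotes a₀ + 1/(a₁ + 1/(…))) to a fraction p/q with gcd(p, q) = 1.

Start with 2.
1 + 1/(2/1) = 1 + 1/2 = 3/2
2 + 1/(3/2) = 2 + 2/3 = 8/3
9 + 1/(8/3) = 9 + 3/8 = 75/8
1 + 1/(75/8) = 1 + 8/75 = 83/75
6 + 1/(83/75) = 6 + 75/83 = 573/83

573/83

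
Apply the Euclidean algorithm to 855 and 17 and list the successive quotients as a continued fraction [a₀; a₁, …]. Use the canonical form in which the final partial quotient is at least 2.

[50; 3, 2, 2]

855 = 50·17 + 5, so a_0 = 50
17 = 3·5 + 2, so a_1 = 3
5 = 2·2 + 1, so a_2 = 2
2 = 2·1 + 0, so a_3 = 2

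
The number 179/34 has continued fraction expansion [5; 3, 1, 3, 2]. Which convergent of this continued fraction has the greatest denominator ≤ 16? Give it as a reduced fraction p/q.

List convergents until the denominator exceeds the bound:
a_0 = 5: 5/1  (≤ bound)
a_1 = 3: 16/3  (≤ bound)
a_2 = 1: 21/4  (≤ bound)
a_3 = 3: 79/15  (≤ bound)
a_4 = 2: 179/34  (> 16, stop)

79/15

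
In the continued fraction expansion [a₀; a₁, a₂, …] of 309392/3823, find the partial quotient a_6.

9

⌊309392/3823⌋ = 80, remainder 3552
⌊3823/3552⌋ = 1, remainder 271
⌊3552/271⌋ = 13, remainder 29
⌊271/29⌋ = 9, remainder 10
⌊29/10⌋ = 2, remainder 9
⌊10/9⌋ = 1, remainder 1
⌊9/1⌋ = 9, remainder 0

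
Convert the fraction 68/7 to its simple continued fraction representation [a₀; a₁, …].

[9; 1, 2, 2]

Apply division with remainder until the remainder is 0:
68 = 9·7 + 5, so a_0 = 9
7 = 1·5 + 2, so a_1 = 1
5 = 2·2 + 1, so a_2 = 2
2 = 2·1 + 0, so a_3 = 2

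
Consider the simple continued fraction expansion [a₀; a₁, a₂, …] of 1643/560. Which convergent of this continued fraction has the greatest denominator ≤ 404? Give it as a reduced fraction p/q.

a_0 = 2: 2/1  (≤ bound)
a_1 = 1: 3/1  (≤ bound)
a_2 = 14: 44/15  (≤ bound)
a_3 = 7: 311/106  (≤ bound)
a_4 = 2: 666/227  (≤ bound)
a_5 = 2: 1643/560  (> 404, stop)

666/227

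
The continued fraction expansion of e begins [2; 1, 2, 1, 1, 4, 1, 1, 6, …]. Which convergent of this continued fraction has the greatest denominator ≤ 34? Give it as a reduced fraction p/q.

List convergents until the denominator exceeds the bound:
a_0 = 2: 2/1  (≤ bound)
a_1 = 1: 3/1  (≤ bound)
a_2 = 2: 8/3  (≤ bound)
a_3 = 1: 11/4  (≤ bound)
a_4 = 1: 19/7  (≤ bound)
a_5 = 4: 87/32  (≤ bound)
a_6 = 1: 106/39  (> 34, stop)

87/32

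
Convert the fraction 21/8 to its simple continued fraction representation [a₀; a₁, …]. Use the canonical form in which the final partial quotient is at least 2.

⌊21/8⌋ = 2, remainder 5
⌊8/5⌋ = 1, remainder 3
⌊5/3⌋ = 1, remainder 2
⌊3/2⌋ = 1, remainder 1
⌊2/1⌋ = 2, remainder 0

[2; 1, 1, 1, 2]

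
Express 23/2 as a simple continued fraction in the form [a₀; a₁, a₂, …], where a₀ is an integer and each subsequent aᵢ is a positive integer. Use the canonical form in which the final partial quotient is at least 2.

Repeatedly divide and take the remainder:
23 = 11·2 + 1, so a_0 = 11
2 = 2·1 + 0, so a_1 = 2

[11; 2]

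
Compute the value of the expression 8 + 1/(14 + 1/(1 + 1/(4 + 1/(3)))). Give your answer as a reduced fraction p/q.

a_0 = 8: 8/1
a_1 = 14: 113/14
a_2 = 1: 121/15
a_3 = 4: 597/74
a_4 = 3: 1912/237

1912/237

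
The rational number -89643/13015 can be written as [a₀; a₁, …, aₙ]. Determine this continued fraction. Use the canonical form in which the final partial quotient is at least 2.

-89643 = -7·13015 + 1462, so a_0 = -7
13015 = 8·1462 + 1319, so a_1 = 8
1462 = 1·1319 + 143, so a_2 = 1
1319 = 9·143 + 32, so a_3 = 9
143 = 4·32 + 15, so a_4 = 4
32 = 2·15 + 2, so a_5 = 2
15 = 7·2 + 1, so a_6 = 7
2 = 2·1 + 0, so a_7 = 2

[-7; 8, 1, 9, 4, 2, 7, 2]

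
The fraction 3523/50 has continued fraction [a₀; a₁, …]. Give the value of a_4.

3523 ÷ 50 → quotient 70, remainder 23
50 ÷ 23 → quotient 2, remainder 4
23 ÷ 4 → quotient 5, remainder 3
4 ÷ 3 → quotient 1, remainder 1
3 ÷ 1 → quotient 3, remainder 0

3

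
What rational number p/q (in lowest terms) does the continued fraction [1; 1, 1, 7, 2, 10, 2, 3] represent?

3738/2441

a_0 = 1: 1/1
a_1 = 1: 2/1
a_2 = 1: 3/2
a_3 = 7: 23/15
a_4 = 2: 49/32
a_5 = 10: 513/335
a_6 = 2: 1075/702
a_7 = 3: 3738/2441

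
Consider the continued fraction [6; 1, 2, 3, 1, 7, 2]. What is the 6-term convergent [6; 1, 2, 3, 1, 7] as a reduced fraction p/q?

676/101

Collapse the nested fraction from the inside out:
Start with 7.
1 + 1/(7/1) = 1 + 1/7 = 8/7
3 + 1/(8/7) = 3 + 7/8 = 31/8
2 + 1/(31/8) = 2 + 8/31 = 70/31
1 + 1/(70/31) = 1 + 31/70 = 101/70
6 + 1/(101/70) = 6 + 70/101 = 676/101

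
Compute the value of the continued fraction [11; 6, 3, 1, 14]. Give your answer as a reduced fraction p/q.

4118/369

Build up convergents one term at a time:
a_0 = 11: 11/1
a_1 = 6: 67/6
a_2 = 3: 212/19
a_3 = 1: 279/25
a_4 = 14: 4118/369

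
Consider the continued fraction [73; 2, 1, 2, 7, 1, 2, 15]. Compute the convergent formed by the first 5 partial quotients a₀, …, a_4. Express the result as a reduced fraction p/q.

4329/59

a_0 = 73: 73/1
a_1 = 2: 147/2
a_2 = 1: 220/3
a_3 = 2: 587/8
a_4 = 7: 4329/59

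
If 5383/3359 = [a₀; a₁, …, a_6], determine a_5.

⌊5383/3359⌋ = 1, remainder 2024
⌊3359/2024⌋ = 1, remainder 1335
⌊2024/1335⌋ = 1, remainder 689
⌊1335/689⌋ = 1, remainder 646
⌊689/646⌋ = 1, remainder 43
⌊646/43⌋ = 15, remainder 1

15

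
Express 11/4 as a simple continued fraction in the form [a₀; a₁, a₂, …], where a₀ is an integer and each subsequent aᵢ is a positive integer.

11 = 2·4 + 3, so a_0 = 2
4 = 1·3 + 1, so a_1 = 1
3 = 3·1 + 0, so a_2 = 3

[2; 1, 3]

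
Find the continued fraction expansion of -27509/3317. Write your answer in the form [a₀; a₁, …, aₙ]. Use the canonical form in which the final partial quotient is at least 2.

⌊-27509/3317⌋ = -9, remainder 2344
⌊3317/2344⌋ = 1, remainder 973
⌊2344/973⌋ = 2, remainder 398
⌊973/398⌋ = 2, remainder 177
⌊398/177⌋ = 2, remainder 44
⌊177/44⌋ = 4, remainder 1
⌊44/1⌋ = 44, remainder 0

[-9; 1, 2, 2, 2, 4, 44]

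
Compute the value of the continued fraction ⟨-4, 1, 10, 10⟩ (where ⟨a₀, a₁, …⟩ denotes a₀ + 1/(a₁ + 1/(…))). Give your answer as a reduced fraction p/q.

Start with 10.
10 + 1/(10/1) = 10 + 1/10 = 101/10
1 + 1/(101/10) = 1 + 10/101 = 111/101
-4 + 1/(111/101) = -4 + 101/111 = -343/111

-343/111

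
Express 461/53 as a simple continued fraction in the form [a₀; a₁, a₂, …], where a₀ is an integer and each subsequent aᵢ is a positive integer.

[8; 1, 2, 3, 5]

461 = 8·53 + 37, so a_0 = 8
53 = 1·37 + 16, so a_1 = 1
37 = 2·16 + 5, so a_2 = 2
16 = 3·5 + 1, so a_3 = 3
5 = 5·1 + 0, so a_4 = 5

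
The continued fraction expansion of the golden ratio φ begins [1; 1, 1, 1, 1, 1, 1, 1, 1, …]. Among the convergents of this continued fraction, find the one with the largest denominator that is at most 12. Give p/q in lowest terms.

a_0 = 1: 1/1  (≤ bound)
a_1 = 1: 2/1  (≤ bound)
a_2 = 1: 3/2  (≤ bound)
a_3 = 1: 5/3  (≤ bound)
a_4 = 1: 8/5  (≤ bound)
a_5 = 1: 13/8  (≤ bound)
a_6 = 1: 21/13  (> 12, stop)

13/8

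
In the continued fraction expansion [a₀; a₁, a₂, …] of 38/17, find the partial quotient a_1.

38 ÷ 17 → quotient 2, remainder 4
17 ÷ 4 → quotient 4, remainder 1

4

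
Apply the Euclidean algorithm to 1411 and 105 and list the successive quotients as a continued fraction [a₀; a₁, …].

[13; 2, 3, 1, 1, 6]

Run the Euclidean algorithm, recording each quotient:
1411 ÷ 105 → quotient 13, remainder 46
105 ÷ 46 → quotient 2, remainder 13
46 ÷ 13 → quotient 3, remainder 7
13 ÷ 7 → quotient 1, remainder 6
7 ÷ 6 → quotient 1, remainder 1
6 ÷ 1 → quotient 6, remainder 0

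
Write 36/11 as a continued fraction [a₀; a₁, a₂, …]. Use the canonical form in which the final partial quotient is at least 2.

Apply division with remainder until the remainder is 0:
36 = 3·11 + 3, so a_0 = 3
11 = 3·3 + 2, so a_1 = 3
3 = 1·2 + 1, so a_2 = 1
2 = 2·1 + 0, so a_3 = 2

[3; 3, 1, 2]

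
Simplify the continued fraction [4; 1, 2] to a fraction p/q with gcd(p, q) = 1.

Work from the innermost term outward:
Start with 2.
1 + 1/(2/1) = 1 + 1/2 = 3/2
4 + 1/(3/2) = 4 + 2/3 = 14/3

14/3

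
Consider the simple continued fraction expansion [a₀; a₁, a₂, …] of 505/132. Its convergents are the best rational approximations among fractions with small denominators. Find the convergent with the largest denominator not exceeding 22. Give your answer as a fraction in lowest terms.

65/17

a_0 = 3: 3/1  (≤ bound)
a_1 = 1: 4/1  (≤ bound)
a_2 = 4: 19/5  (≤ bound)
a_3 = 1: 23/6  (≤ bound)
a_4 = 2: 65/17  (≤ bound)
a_5 = 1: 88/23  (> 22, stop)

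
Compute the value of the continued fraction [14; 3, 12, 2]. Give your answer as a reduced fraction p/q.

a_0 = 14: 14/1
a_1 = 3: 43/3
a_2 = 12: 530/37
a_3 = 2: 1103/77

1103/77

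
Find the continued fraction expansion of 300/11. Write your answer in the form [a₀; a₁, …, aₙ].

[27; 3, 1, 2]

⌊300/11⌋ = 27, remainder 3
⌊11/3⌋ = 3, remainder 2
⌊3/2⌋ = 1, remainder 1
⌊2/1⌋ = 2, remainder 0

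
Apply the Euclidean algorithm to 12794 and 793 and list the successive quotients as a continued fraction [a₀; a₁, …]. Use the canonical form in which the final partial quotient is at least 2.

[16; 7, 2, 12, 1, 3]

12794 ÷ 793 → quotient 16, remainder 106
793 ÷ 106 → quotient 7, remainder 51
106 ÷ 51 → quotient 2, remainder 4
51 ÷ 4 → quotient 12, remainder 3
4 ÷ 3 → quotient 1, remainder 1
3 ÷ 1 → quotient 3, remainder 0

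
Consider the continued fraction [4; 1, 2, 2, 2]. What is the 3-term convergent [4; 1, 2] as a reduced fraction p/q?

Collapse the nested fraction from the inside out:
Start with 2.
1 + 1/(2/1) = 1 + 1/2 = 3/2
4 + 1/(3/2) = 4 + 2/3 = 14/3

14/3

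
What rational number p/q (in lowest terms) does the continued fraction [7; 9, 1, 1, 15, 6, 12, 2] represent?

Collapse the nested fraction from the inside out:
Start with 2.
12 + 1/(2/1) = 12 + 1/2 = 25/2
6 + 1/(25/2) = 6 + 2/25 = 152/25
15 + 1/(152/25) = 15 + 25/152 = 2305/152
1 + 1/(2305/152) = 1 + 152/2305 = 2457/2305
1 + 1/(2457/2305) = 1 + 2305/2457 = 4762/2457
9 + 1/(4762/2457) = 9 + 2457/4762 = 45315/4762
7 + 1/(45315/4762) = 7 + 4762/45315 = 321967/45315

321967/45315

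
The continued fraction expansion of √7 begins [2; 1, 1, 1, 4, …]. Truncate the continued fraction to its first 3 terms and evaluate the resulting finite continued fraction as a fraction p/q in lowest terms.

Start with 1.
1 + 1/(1/1) = 1 + 1/1 = 2/1
2 + 1/(2/1) = 2 + 1/2 = 5/2

5/2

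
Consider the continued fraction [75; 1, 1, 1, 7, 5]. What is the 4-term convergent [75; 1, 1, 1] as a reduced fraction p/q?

Build up convergents one term at a time:
a_0 = 75: 75/1
a_1 = 1: 76/1
a_2 = 1: 151/2
a_3 = 1: 227/3

227/3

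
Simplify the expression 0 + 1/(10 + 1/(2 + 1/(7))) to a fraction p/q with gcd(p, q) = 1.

15/157

Compute successive convergents:
a_0 = 0: 0/1
a_1 = 10: 1/10
a_2 = 2: 2/21
a_3 = 7: 15/157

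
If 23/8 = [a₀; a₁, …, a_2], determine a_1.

1

23 ÷ 8 → quotient 2, remainder 7
8 ÷ 7 → quotient 1, remainder 1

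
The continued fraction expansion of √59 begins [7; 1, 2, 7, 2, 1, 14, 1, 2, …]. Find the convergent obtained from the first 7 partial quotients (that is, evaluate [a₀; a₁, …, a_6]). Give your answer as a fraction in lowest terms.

Start with 14.
1 + 1/(14/1) = 1 + 1/14 = 15/14
2 + 1/(15/14) = 2 + 14/15 = 44/15
7 + 1/(44/15) = 7 + 15/44 = 323/44
2 + 1/(323/44) = 2 + 44/323 = 690/323
1 + 1/(690/323) = 1 + 323/690 = 1013/690
7 + 1/(1013/690) = 7 + 690/1013 = 7781/1013

7781/1013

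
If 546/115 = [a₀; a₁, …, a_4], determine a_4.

546 ÷ 115 → quotient 4, remainder 86
115 ÷ 86 → quotient 1, remainder 29
86 ÷ 29 → quotient 2, remainder 28
29 ÷ 28 → quotient 1, remainder 1
28 ÷ 1 → quotient 28, remainder 0

28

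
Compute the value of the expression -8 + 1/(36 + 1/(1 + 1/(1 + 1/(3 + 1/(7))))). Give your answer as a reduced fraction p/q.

-14869/1865

a_0 = -8: -8/1
a_1 = 36: -287/36
a_2 = 1: -295/37
a_3 = 1: -582/73
a_4 = 3: -2041/256
a_5 = 7: -14869/1865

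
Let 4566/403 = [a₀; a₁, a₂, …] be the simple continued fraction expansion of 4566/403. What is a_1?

3

Apply division with remainder until the remainder is 0:
4566 = 11·403 + 133, so a_0 = 11
403 = 3·133 + 4, so a_1 = 3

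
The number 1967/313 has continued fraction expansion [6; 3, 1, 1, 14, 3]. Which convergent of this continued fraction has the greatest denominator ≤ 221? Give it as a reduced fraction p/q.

a_0 = 6: 6/1  (≤ bound)
a_1 = 3: 19/3  (≤ bound)
a_2 = 1: 25/4  (≤ bound)
a_3 = 1: 44/7  (≤ bound)
a_4 = 14: 641/102  (≤ bound)
a_5 = 3: 1967/313  (> 221, stop)

641/102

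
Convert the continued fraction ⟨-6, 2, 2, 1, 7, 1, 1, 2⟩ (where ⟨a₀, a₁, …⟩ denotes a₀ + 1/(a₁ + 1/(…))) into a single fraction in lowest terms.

a_0 = -6: -6/1
a_1 = 2: -11/2
a_2 = 2: -28/5
a_3 = 1: -39/7
a_4 = 7: -301/54
a_5 = 1: -340/61
a_6 = 1: -641/115
a_7 = 2: -1622/291

-1622/291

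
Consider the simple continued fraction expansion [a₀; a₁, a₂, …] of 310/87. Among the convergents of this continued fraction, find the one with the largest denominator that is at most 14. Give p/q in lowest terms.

25/7

a_0 = 3: 3/1  (≤ bound)
a_1 = 1: 4/1  (≤ bound)
a_2 = 1: 7/2  (≤ bound)
a_3 = 3: 25/7  (≤ bound)
a_4 = 2: 57/16  (> 14, stop)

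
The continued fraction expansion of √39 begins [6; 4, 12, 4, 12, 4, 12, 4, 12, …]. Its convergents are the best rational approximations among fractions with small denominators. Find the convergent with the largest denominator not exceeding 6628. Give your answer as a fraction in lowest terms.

List convergents until the denominator exceeds the bound:
a_0 = 6: 6/1  (≤ bound)
a_1 = 4: 25/4  (≤ bound)
a_2 = 12: 306/49  (≤ bound)
a_3 = 4: 1249/200  (≤ bound)
a_4 = 12: 15294/2449  (≤ bound)
a_5 = 4: 62425/9996  (> 6628, stop)

15294/2449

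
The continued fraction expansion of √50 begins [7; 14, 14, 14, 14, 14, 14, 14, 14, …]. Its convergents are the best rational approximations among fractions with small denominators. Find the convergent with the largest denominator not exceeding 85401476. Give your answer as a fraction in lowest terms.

54608393/7722793

List convergents until the denominator exceeds the bound:
a_0 = 7: 7/1  (≤ bound)
a_1 = 14: 99/14  (≤ bound)
a_2 = 14: 1393/197  (≤ bound)
a_3 = 14: 19601/2772  (≤ bound)
a_4 = 14: 275807/39005  (≤ bound)
a_5 = 14: 3880899/548842  (≤ bound)
a_6 = 14: 54608393/7722793  (≤ bound)
a_7 = 14: 768398401/108667944  (> 85401476, stop)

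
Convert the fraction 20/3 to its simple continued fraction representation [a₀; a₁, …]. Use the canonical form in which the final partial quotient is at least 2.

[6; 1, 2]

Repeatedly divide and take the remainder:
20 = 6·3 + 2, so a_0 = 6
3 = 1·2 + 1, so a_1 = 1
2 = 2·1 + 0, so a_2 = 2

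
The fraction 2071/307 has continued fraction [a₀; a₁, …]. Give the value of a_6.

1

2071 = 6·307 + 229, so a_0 = 6
307 = 1·229 + 78, so a_1 = 1
229 = 2·78 + 73, so a_2 = 2
78 = 1·73 + 5, so a_3 = 1
73 = 14·5 + 3, so a_4 = 14
5 = 1·3 + 2, so a_5 = 1
3 = 1·2 + 1, so a_6 = 1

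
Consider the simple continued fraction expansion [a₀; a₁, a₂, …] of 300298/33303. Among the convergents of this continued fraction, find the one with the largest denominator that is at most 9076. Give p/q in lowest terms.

List convergents until the denominator exceeds the bound:
a_0 = 9: 9/1  (≤ bound)
a_1 = 58: 523/58  (≤ bound)
a_2 = 3: 1578/175  (≤ bound)
a_3 = 11: 17881/1983  (≤ bound)
a_4 = 1: 19459/2158  (≤ bound)
a_5 = 1: 37340/4141  (≤ bound)
a_6 = 3: 131479/14581  (> 9076, stop)

37340/4141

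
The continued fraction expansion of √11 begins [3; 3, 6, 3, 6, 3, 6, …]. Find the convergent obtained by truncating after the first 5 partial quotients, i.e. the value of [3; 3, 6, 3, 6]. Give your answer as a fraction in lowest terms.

1257/379

a_0 = 3: 3/1
a_1 = 3: 10/3
a_2 = 6: 63/19
a_3 = 3: 199/60
a_4 = 6: 1257/379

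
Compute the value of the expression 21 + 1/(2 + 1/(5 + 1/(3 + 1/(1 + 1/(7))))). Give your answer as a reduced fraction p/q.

a_0 = 21: 21/1
a_1 = 2: 43/2
a_2 = 5: 236/11
a_3 = 3: 751/35
a_4 = 1: 987/46
a_5 = 7: 7660/357

7660/357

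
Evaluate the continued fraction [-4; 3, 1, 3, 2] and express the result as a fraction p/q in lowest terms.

-127/34

Start with 2.
3 + 1/(2/1) = 3 + 1/2 = 7/2
1 + 1/(7/2) = 1 + 2/7 = 9/7
3 + 1/(9/7) = 3 + 7/9 = 34/9
-4 + 1/(34/9) = -4 + 9/34 = -127/34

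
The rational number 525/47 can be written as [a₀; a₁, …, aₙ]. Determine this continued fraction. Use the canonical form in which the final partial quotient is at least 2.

525 ÷ 47 → quotient 11, remainder 8
47 ÷ 8 → quotient 5, remainder 7
8 ÷ 7 → quotient 1, remainder 1
7 ÷ 1 → quotient 7, remainder 0

[11; 5, 1, 7]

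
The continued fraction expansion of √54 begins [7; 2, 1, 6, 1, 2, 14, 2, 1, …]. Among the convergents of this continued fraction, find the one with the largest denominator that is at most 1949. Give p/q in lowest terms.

6959/947

List convergents until the denominator exceeds the bound:
a_0 = 7: 7/1  (≤ bound)
a_1 = 2: 15/2  (≤ bound)
a_2 = 1: 22/3  (≤ bound)
a_3 = 6: 147/20  (≤ bound)
a_4 = 1: 169/23  (≤ bound)
a_5 = 2: 485/66  (≤ bound)
a_6 = 14: 6959/947  (≤ bound)
a_7 = 2: 14403/1960  (> 1949, stop)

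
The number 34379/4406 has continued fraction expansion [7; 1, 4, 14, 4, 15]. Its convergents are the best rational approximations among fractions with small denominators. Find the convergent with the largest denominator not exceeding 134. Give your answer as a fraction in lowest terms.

List convergents until the denominator exceeds the bound:
a_0 = 7: 7/1  (≤ bound)
a_1 = 1: 8/1  (≤ bound)
a_2 = 4: 39/5  (≤ bound)
a_3 = 14: 554/71  (≤ bound)
a_4 = 4: 2255/289  (> 134, stop)

554/71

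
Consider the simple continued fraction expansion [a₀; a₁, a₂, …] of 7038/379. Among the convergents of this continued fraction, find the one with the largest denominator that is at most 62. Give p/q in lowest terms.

List convergents until the denominator exceeds the bound:
a_0 = 18: 18/1  (≤ bound)
a_1 = 1: 19/1  (≤ bound)
a_2 = 1: 37/2  (≤ bound)
a_3 = 3: 130/7  (≤ bound)
a_4 = 13: 1727/93  (> 62, stop)

130/7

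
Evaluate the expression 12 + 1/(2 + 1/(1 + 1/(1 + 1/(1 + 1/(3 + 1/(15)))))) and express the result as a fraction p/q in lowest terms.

Collapse the nested fraction from the inside out:
Start with 15.
3 + 1/(15/1) = 3 + 1/15 = 46/15
1 + 1/(46/15) = 1 + 15/46 = 61/46
1 + 1/(61/46) = 1 + 46/61 = 107/61
1 + 1/(107/61) = 1 + 61/107 = 168/107
2 + 1/(168/107) = 2 + 107/168 = 443/168
12 + 1/(443/168) = 12 + 168/443 = 5484/443

5484/443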